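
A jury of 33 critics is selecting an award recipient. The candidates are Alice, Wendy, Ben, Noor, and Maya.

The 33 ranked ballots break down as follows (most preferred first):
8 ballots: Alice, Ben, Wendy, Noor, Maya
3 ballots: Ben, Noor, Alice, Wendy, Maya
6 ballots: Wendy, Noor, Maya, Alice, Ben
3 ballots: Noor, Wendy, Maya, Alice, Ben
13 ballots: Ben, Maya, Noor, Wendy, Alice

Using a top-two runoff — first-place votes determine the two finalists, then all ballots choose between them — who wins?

Alice

Round 1 first-place votes: Alice 8, Wendy 6, Ben 16, Noor 3, Maya 0. Ben and Alice advance.
Runoff: Ben is ranked above Alice on 16 ballots, Alice above Ben on 17.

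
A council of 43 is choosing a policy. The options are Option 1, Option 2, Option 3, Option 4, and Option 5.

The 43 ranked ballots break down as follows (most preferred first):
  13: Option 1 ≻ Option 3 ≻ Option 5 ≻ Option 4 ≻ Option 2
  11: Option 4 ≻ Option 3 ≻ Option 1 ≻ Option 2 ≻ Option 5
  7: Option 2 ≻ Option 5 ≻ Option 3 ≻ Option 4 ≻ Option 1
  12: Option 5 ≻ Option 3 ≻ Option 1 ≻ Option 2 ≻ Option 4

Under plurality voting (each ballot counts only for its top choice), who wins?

Option 1

First-place votes: Option 1 13, Option 2 7, Option 3 0, Option 4 11, Option 5 12.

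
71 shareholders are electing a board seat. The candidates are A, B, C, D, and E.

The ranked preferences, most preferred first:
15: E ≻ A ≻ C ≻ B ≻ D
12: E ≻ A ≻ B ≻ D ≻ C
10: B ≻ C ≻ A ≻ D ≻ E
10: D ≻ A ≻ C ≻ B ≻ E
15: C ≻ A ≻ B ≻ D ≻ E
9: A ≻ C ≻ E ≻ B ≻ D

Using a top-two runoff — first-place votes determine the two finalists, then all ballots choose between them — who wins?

C

Round 1 first-place votes: A 9, B 10, C 15, D 10, E 27. E and C advance.
Runoff: E is ranked above C on 27 ballots, C above E on 44.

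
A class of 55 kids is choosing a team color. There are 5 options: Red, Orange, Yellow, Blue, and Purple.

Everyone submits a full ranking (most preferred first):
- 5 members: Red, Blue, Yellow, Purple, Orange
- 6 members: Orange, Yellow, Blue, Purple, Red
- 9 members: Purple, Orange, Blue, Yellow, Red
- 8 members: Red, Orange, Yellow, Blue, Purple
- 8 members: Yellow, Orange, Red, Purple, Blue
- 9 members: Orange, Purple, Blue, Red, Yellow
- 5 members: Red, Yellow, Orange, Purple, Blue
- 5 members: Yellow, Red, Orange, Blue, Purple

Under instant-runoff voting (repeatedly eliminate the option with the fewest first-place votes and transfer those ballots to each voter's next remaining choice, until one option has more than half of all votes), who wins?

Orange

Round 1: Red 18, Orange 15, Yellow 13, Blue 0, Purple 9. Blue eliminated.
Round 2: Red 18, Orange 15, Yellow 13, Purple 9. Purple eliminated.
Round 3: Red 18, Orange 24, Yellow 13. Yellow eliminated.
Round 4: Red 23, Orange 32. Orange has a majority (≥28).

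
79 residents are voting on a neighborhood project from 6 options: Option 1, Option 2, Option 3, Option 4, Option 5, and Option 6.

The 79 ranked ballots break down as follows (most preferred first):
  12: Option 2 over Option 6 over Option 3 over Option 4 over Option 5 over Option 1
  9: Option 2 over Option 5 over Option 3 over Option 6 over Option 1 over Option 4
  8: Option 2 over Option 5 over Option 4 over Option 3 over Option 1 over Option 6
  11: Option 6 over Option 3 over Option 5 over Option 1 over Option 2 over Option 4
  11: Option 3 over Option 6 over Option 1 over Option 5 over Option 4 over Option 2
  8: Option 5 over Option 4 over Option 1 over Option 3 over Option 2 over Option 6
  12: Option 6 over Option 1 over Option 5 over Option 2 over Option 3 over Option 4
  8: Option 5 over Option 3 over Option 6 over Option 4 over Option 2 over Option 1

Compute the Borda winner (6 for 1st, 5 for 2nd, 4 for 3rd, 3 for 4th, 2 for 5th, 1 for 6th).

Option 5

Option 1: 12×1 + 9×2 + 8×2 + 11×3 + 11×4 + 8×4 + 12×5 + 8×1 = 223
Option 2: 12×6 + 9×6 + 8×6 + 11×2 + 11×1 + 8×2 + 12×3 + 8×2 = 275
Option 3: 12×4 + 9×4 + 8×3 + 11×5 + 11×6 + 8×3 + 12×2 + 8×5 = 317
Option 4: 12×3 + 9×1 + 8×4 + 11×1 + 11×2 + 8×5 + 12×1 + 8×3 = 186
Option 5: 12×2 + 9×5 + 8×5 + 11×4 + 11×3 + 8×6 + 12×4 + 8×6 = 330
Option 6: 12×5 + 9×3 + 8×1 + 11×6 + 11×5 + 8×1 + 12×6 + 8×4 = 328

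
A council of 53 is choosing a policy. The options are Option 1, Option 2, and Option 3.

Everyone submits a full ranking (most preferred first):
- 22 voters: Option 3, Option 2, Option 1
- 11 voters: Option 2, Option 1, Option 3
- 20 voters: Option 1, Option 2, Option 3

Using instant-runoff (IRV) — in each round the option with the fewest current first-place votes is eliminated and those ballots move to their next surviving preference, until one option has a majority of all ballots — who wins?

Round 1: Option 1 20, Option 2 11, Option 3 22. Option 2 eliminated.
Round 2: Option 1 31, Option 3 22. Option 1 has a majority (≥27).

Option 1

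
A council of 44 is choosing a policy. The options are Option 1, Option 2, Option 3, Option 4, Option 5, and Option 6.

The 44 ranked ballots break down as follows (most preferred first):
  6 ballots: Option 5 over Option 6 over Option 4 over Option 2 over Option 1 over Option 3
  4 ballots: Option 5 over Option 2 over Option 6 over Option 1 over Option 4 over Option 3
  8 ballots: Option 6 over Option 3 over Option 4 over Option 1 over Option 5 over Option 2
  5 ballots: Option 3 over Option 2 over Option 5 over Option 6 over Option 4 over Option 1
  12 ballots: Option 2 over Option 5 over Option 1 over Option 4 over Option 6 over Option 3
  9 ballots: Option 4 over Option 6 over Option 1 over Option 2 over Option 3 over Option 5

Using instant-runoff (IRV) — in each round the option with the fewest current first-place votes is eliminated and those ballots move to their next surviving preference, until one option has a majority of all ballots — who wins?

Option 4

Round 1: Option 1 0, Option 2 12, Option 3 5, Option 4 9, Option 5 10, Option 6 8. Option 1 eliminated.
Round 2: Option 2 12, Option 3 5, Option 4 9, Option 5 10, Option 6 8. Option 3 eliminated.
Round 3: Option 2 17, Option 4 9, Option 5 10, Option 6 8. Option 6 eliminated.
Round 4: Option 2 17, Option 4 17, Option 5 10. Option 5 eliminated.
Round 5: Option 2 21, Option 4 23. Option 4 has a majority (≥23).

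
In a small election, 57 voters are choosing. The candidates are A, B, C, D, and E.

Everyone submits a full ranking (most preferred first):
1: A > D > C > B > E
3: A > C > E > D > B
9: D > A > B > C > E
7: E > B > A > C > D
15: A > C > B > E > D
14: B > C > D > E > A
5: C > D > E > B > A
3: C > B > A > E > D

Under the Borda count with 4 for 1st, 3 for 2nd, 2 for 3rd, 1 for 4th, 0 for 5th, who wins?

A: 1×4 + 3×4 + 9×3 + 7×2 + 15×4 + 14×0 + 5×0 + 3×2 = 123
B: 1×1 + 3×0 + 9×2 + 7×3 + 15×2 + 14×4 + 5×1 + 3×3 = 140
C: 1×2 + 3×3 + 9×1 + 7×1 + 15×3 + 14×3 + 5×4 + 3×4 = 146
D: 1×3 + 3×1 + 9×4 + 7×0 + 15×0 + 14×2 + 5×3 + 3×0 = 85
E: 1×0 + 3×2 + 9×0 + 7×4 + 15×1 + 14×1 + 5×2 + 3×1 = 76

C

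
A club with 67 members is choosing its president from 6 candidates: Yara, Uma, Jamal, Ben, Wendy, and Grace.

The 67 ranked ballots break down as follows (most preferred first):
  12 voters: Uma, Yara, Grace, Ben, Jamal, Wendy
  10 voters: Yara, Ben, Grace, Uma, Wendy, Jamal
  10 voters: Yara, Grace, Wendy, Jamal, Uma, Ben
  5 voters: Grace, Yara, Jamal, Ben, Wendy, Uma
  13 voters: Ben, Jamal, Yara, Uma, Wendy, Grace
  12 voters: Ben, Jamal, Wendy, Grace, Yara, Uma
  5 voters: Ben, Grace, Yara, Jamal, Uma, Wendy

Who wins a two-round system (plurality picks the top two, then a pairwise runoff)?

Yara

Round 1 first-place votes: Yara 20, Uma 12, Jamal 0, Ben 30, Wendy 0, Grace 5. Ben and Yara advance.
Runoff: Ben is ranked above Yara on 30 ballots, Yara above Ben on 37.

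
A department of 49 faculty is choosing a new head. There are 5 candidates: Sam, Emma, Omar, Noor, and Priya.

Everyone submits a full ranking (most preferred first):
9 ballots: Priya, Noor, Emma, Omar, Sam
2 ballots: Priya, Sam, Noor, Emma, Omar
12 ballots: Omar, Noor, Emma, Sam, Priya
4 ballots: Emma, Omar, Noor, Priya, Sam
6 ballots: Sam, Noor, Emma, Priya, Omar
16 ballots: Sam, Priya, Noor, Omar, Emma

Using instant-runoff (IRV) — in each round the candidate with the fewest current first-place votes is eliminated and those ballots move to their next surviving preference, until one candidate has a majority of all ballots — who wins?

Omar

Round 1: Sam 22, Emma 4, Omar 12, Noor 0, Priya 11. Noor eliminated.
Round 2: Sam 22, Emma 4, Omar 12, Priya 11. Emma eliminated.
Round 3: Sam 22, Omar 16, Priya 11. Priya eliminated.
Round 4: Sam 24, Omar 25. Omar has a majority (≥25).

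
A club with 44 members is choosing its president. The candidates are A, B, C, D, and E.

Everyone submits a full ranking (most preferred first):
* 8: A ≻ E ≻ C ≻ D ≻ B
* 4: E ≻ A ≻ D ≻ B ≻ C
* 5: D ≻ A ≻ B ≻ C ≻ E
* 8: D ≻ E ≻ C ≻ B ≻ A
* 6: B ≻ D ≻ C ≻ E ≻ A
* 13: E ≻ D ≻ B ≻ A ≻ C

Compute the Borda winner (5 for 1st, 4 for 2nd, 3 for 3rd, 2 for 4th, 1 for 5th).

A: 8×5 + 4×4 + 5×4 + 8×1 + 6×1 + 13×2 = 116
B: 8×1 + 4×2 + 5×3 + 8×2 + 6×5 + 13×3 = 116
C: 8×3 + 4×1 + 5×2 + 8×3 + 6×3 + 13×1 = 93
D: 8×2 + 4×3 + 5×5 + 8×5 + 6×4 + 13×4 = 169
E: 8×4 + 4×5 + 5×1 + 8×4 + 6×2 + 13×5 = 166

D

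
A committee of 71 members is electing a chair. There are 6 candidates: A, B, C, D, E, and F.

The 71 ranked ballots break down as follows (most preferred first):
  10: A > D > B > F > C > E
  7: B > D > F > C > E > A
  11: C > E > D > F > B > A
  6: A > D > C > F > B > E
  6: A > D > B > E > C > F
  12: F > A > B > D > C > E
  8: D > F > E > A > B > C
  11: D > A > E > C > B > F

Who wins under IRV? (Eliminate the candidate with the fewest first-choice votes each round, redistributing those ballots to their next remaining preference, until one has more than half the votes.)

D

Round 1: A 22, B 7, C 11, D 19, E 0, F 12. E eliminated.
Round 2: A 22, B 7, C 11, D 19, F 12. B eliminated.
Round 3: A 22, C 11, D 26, F 12. C eliminated.
Round 4: A 22, D 37, F 12. D has a majority (≥36).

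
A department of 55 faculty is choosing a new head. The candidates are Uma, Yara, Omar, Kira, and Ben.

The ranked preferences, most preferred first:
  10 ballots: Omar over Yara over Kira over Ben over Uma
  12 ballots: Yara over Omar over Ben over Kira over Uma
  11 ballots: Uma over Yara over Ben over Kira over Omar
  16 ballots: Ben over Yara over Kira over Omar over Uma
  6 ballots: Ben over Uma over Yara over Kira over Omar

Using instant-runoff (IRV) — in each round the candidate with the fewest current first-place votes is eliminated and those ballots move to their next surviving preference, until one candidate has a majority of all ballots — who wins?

Round 1: Uma 11, Yara 12, Omar 10, Kira 0, Ben 22. Kira eliminated.
Round 2: Uma 11, Yara 12, Omar 10, Ben 22. Omar eliminated.
Round 3: Uma 11, Yara 22, Ben 22. Uma eliminated.
Round 4: Yara 33, Ben 22. Yara has a majority (≥28).

Yara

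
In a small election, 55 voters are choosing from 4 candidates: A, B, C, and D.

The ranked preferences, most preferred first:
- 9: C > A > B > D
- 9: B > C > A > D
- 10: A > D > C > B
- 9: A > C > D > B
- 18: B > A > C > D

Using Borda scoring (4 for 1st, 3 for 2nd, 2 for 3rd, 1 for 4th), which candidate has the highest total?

A: 9×3 + 9×2 + 10×4 + 9×4 + 18×3 = 175
B: 9×2 + 9×4 + 10×1 + 9×1 + 18×4 = 145
C: 9×4 + 9×3 + 10×2 + 9×3 + 18×2 = 146
D: 9×1 + 9×1 + 10×3 + 9×2 + 18×1 = 84

A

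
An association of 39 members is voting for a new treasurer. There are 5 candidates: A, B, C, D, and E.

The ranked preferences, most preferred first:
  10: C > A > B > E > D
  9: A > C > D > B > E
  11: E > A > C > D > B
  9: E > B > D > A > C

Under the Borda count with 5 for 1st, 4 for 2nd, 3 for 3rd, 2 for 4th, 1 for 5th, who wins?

A: 10×4 + 9×5 + 11×4 + 9×2 = 147
B: 10×3 + 9×2 + 11×1 + 9×4 = 95
C: 10×5 + 9×4 + 11×3 + 9×1 = 128
D: 10×1 + 9×3 + 11×2 + 9×3 = 86
E: 10×2 + 9×1 + 11×5 + 9×5 = 129

A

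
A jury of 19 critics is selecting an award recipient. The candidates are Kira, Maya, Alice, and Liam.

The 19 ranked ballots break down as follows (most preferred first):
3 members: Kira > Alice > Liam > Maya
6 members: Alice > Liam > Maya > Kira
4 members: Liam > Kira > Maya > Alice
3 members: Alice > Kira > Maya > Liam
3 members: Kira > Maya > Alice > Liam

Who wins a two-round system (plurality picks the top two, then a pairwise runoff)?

Round 1 first-place votes: Kira 6, Maya 0, Alice 9, Liam 4. Alice and Kira advance.
Runoff: Alice is ranked above Kira on 9 ballots, Kira above Alice on 10.

Kira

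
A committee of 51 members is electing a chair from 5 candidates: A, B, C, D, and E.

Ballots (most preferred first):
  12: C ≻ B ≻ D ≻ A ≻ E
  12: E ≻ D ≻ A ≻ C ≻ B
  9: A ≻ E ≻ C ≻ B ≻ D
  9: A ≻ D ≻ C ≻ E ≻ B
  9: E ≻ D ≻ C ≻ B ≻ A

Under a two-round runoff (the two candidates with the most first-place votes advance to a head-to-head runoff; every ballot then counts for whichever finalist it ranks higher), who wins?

A

Round 1 first-place votes: A 18, B 0, C 12, D 0, E 21. E and A advance.
Runoff: E is ranked above A on 21 ballots, A above E on 30.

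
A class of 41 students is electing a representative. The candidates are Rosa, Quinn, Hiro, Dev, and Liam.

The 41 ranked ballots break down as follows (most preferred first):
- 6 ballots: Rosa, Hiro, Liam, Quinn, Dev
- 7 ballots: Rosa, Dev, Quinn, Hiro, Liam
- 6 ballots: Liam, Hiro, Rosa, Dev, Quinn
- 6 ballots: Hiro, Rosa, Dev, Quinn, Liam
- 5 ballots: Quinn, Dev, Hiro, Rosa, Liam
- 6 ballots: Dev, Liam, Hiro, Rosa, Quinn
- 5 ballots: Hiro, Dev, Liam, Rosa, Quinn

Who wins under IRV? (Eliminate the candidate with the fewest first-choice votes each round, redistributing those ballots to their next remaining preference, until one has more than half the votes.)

Round 1: Rosa 13, Quinn 5, Hiro 11, Dev 6, Liam 6. Quinn eliminated.
Round 2: Rosa 13, Hiro 11, Dev 11, Liam 6. Liam eliminated.
Round 3: Rosa 13, Hiro 17, Dev 11. Dev eliminated.
Round 4: Rosa 13, Hiro 28. Hiro has a majority (≥21).

Hiro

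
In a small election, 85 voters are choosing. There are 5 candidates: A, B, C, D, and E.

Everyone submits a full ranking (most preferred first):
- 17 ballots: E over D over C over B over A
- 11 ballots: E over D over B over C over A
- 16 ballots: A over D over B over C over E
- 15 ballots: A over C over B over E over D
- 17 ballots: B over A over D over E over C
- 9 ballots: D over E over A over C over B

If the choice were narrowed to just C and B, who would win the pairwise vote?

C is ranked above B on 41 ballots; B above C on 44.

B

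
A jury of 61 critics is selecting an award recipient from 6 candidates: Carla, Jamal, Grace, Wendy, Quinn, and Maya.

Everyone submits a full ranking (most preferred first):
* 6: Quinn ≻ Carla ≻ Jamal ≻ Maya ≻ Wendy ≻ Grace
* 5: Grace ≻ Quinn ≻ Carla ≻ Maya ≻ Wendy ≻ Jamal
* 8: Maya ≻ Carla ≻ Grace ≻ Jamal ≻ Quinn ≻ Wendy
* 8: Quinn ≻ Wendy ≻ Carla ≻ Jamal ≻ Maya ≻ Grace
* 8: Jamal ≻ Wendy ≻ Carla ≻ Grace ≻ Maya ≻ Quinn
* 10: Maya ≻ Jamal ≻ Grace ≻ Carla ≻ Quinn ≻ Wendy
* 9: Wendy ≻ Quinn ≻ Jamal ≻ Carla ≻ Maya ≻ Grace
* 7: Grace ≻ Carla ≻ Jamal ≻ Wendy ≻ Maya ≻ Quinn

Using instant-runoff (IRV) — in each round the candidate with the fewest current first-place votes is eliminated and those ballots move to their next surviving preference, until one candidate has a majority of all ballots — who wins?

Quinn

Round 1: Carla 0, Jamal 8, Grace 12, Wendy 9, Quinn 14, Maya 18. Carla eliminated.
Round 2: Jamal 8, Grace 12, Wendy 9, Quinn 14, Maya 18. Jamal eliminated.
Round 3: Grace 12, Wendy 17, Quinn 14, Maya 18. Grace eliminated.
Round 4: Wendy 24, Quinn 19, Maya 18. Maya eliminated.
Round 5: Wendy 24, Quinn 37. Quinn has a majority (≥31).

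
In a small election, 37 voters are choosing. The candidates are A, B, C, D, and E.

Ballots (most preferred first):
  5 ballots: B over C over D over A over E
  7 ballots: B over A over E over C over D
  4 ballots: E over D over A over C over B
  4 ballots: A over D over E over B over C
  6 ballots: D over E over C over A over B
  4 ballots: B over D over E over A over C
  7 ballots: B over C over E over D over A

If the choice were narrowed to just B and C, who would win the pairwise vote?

B is ranked above C on 27 ballots; C above B on 10.

B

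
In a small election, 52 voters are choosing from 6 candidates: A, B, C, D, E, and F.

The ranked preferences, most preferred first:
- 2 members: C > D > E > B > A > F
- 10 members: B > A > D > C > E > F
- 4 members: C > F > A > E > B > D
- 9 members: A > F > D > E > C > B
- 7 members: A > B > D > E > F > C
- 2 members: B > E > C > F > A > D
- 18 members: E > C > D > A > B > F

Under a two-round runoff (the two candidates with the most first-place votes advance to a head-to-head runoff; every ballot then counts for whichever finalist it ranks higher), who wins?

A

Round 1 first-place votes: A 16, B 12, C 6, D 0, E 18, F 0. E and A advance.
Runoff: E is ranked above A on 22 ballots, A above E on 30.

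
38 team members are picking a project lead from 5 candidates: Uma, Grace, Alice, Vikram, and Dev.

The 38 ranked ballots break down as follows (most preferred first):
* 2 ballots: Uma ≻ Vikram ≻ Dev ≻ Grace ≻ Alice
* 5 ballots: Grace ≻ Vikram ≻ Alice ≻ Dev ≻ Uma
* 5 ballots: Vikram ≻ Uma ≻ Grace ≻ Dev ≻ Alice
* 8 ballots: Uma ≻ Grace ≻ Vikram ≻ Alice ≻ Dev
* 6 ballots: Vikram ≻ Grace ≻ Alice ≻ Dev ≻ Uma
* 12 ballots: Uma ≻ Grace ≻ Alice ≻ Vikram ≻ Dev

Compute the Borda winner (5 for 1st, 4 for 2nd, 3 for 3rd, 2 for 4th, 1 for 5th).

Grace

Uma: 2×5 + 5×1 + 5×4 + 8×5 + 6×1 + 12×5 = 141
Grace: 2×2 + 5×5 + 5×3 + 8×4 + 6×4 + 12×4 = 148
Alice: 2×1 + 5×3 + 5×1 + 8×2 + 6×3 + 12×3 = 92
Vikram: 2×4 + 5×4 + 5×5 + 8×3 + 6×5 + 12×2 = 131
Dev: 2×3 + 5×2 + 5×2 + 8×1 + 6×2 + 12×1 = 58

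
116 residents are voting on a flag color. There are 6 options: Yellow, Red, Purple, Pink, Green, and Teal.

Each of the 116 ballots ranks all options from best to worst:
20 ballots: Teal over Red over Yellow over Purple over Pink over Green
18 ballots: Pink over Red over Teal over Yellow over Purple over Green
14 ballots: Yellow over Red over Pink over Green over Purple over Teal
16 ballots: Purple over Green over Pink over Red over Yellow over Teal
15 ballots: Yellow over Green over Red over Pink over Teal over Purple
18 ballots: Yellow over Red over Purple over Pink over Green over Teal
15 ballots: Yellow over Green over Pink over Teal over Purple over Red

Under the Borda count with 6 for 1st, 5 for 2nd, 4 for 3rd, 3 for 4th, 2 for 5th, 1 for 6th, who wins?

Yellow

Yellow: 20×4 + 18×3 + 14×6 + 16×2 + 15×6 + 18×6 + 15×6 = 538
Red: 20×5 + 18×5 + 14×5 + 16×3 + 15×4 + 18×5 + 15×1 = 473
Purple: 20×3 + 18×2 + 14×2 + 16×6 + 15×1 + 18×4 + 15×2 = 337
Pink: 20×2 + 18×6 + 14×4 + 16×4 + 15×3 + 18×3 + 15×4 = 427
Green: 20×1 + 18×1 + 14×3 + 16×5 + 15×5 + 18×2 + 15×5 = 346
Teal: 20×6 + 18×4 + 14×1 + 16×1 + 15×2 + 18×1 + 15×3 = 315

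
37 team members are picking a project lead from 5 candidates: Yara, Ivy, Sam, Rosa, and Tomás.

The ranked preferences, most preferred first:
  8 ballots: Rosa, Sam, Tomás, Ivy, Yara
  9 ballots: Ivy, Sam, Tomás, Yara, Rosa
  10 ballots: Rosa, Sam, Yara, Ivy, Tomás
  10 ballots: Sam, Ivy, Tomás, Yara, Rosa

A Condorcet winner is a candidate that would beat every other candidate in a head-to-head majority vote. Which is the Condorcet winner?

Sam

Sam vs Yara: 37–0
Sam vs Ivy: 28–9
Sam vs Rosa: 19–18
Sam vs Tomás: 37–0
Sam beats every other candidate.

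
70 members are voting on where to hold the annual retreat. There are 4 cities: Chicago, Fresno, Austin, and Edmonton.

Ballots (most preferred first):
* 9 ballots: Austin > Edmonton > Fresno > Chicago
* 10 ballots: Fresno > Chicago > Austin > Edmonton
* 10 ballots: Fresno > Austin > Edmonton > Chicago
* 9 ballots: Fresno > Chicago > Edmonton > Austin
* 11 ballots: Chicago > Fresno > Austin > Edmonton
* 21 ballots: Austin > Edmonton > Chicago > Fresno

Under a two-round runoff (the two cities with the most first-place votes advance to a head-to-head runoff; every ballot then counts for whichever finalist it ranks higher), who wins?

Round 1 first-place votes: Chicago 11, Fresno 29, Austin 30, Edmonton 0. Austin and Fresno advance.
Runoff: Austin is ranked above Fresno on 30 ballots, Fresno above Austin on 40.

Fresno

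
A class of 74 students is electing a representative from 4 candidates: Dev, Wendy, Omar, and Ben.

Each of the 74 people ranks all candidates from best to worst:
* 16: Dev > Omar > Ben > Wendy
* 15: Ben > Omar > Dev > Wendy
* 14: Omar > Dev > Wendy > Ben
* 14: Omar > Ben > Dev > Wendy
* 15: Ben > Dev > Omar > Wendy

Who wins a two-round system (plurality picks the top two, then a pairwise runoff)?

Round 1 first-place votes: Dev 16, Wendy 0, Omar 28, Ben 30. Ben and Omar advance.
Runoff: Ben is ranked above Omar on 30 ballots, Omar above Ben on 44.

Omar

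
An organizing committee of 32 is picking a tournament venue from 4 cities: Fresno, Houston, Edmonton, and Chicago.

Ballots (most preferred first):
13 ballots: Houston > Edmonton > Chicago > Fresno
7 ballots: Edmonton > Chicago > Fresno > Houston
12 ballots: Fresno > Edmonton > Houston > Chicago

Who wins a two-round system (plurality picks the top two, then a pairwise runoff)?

Fresno

Round 1 first-place votes: Fresno 12, Houston 13, Edmonton 7, Chicago 0. Houston and Fresno advance.
Runoff: Houston is ranked above Fresno on 13 ballots, Fresno above Houston on 19.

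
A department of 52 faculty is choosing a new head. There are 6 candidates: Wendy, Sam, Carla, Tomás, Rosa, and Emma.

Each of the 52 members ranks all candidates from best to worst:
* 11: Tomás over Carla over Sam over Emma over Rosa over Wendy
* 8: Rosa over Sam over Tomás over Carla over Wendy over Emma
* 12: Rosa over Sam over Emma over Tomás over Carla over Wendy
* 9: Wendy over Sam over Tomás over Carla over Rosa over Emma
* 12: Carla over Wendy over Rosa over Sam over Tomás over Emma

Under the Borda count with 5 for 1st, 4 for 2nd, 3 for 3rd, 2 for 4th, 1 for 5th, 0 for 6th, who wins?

Sam

Wendy: 11×0 + 8×1 + 12×0 + 9×5 + 12×4 = 101
Sam: 11×3 + 8×4 + 12×4 + 9×4 + 12×2 = 173
Carla: 11×4 + 8×2 + 12×1 + 9×2 + 12×5 = 150
Tomás: 11×5 + 8×3 + 12×2 + 9×3 + 12×1 = 142
Rosa: 11×1 + 8×5 + 12×5 + 9×1 + 12×3 = 156
Emma: 11×2 + 8×0 + 12×3 + 9×0 + 12×0 = 58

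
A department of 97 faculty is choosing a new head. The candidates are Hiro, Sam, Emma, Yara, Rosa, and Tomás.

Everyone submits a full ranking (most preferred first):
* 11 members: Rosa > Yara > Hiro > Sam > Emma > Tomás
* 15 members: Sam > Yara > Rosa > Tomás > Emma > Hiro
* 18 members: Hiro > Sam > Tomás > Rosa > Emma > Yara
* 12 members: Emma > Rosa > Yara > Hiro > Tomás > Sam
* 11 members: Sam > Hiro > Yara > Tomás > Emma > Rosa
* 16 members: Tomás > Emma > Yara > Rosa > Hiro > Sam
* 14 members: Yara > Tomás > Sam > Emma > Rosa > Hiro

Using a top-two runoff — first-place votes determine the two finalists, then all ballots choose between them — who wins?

Hiro

Round 1 first-place votes: Hiro 18, Sam 26, Emma 12, Yara 14, Rosa 11, Tomás 16. Sam and Hiro advance.
Runoff: Sam is ranked above Hiro on 40 ballots, Hiro above Sam on 57.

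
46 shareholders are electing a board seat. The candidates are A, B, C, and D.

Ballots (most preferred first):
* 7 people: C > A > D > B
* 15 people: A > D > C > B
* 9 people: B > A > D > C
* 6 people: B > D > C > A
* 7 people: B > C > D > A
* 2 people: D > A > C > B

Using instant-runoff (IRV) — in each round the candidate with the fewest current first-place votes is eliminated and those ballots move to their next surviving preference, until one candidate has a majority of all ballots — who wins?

Round 1: A 15, B 22, C 7, D 2. D eliminated.
Round 2: A 17, B 22, C 7. C eliminated.
Round 3: A 24, B 22. A has a majority (≥24).

A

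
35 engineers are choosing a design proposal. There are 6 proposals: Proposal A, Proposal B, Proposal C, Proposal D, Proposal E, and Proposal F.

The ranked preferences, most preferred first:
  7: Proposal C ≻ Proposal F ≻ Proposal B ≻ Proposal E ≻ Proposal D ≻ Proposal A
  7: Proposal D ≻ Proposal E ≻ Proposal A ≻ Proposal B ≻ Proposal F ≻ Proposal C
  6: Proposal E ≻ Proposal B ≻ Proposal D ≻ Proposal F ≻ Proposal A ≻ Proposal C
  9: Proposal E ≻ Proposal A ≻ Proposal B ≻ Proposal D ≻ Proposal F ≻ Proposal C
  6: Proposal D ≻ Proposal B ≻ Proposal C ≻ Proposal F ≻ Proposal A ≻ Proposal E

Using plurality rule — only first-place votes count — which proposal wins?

First-place votes: Proposal A 0, Proposal B 0, Proposal C 7, Proposal D 13, Proposal E 15, Proposal F 0.

Proposal E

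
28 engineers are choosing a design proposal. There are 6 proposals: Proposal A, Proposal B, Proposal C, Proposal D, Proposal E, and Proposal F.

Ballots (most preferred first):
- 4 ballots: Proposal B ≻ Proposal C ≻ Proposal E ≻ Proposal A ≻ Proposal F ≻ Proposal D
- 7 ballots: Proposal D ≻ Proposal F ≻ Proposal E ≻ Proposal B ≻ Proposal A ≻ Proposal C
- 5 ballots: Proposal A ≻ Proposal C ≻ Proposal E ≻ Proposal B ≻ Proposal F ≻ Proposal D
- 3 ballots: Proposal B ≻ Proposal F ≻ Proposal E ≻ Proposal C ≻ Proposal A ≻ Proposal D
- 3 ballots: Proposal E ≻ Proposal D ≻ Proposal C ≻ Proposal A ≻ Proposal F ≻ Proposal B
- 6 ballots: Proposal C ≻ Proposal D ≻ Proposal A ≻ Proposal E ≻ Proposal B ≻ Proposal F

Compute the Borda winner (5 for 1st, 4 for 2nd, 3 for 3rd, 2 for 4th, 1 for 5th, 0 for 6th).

Proposal A: 4×2 + 7×1 + 5×5 + 3×1 + 3×2 + 6×3 = 67
Proposal B: 4×5 + 7×2 + 5×2 + 3×5 + 3×0 + 6×1 = 65
Proposal C: 4×4 + 7×0 + 5×4 + 3×2 + 3×3 + 6×5 = 81
Proposal D: 4×0 + 7×5 + 5×0 + 3×0 + 3×4 + 6×4 = 71
Proposal E: 4×3 + 7×3 + 5×3 + 3×3 + 3×5 + 6×2 = 84
Proposal F: 4×1 + 7×4 + 5×1 + 3×4 + 3×1 + 6×0 = 52

Proposal E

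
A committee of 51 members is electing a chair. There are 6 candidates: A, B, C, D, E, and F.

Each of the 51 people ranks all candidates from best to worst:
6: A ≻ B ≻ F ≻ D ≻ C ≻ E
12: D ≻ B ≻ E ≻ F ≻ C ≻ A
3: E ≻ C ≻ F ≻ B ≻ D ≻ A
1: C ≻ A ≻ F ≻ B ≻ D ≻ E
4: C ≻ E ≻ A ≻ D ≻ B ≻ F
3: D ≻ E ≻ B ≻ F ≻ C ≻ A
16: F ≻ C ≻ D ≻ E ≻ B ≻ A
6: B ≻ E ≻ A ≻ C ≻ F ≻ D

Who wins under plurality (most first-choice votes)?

First-place votes: A 6, B 6, C 5, D 15, E 3, F 16.

F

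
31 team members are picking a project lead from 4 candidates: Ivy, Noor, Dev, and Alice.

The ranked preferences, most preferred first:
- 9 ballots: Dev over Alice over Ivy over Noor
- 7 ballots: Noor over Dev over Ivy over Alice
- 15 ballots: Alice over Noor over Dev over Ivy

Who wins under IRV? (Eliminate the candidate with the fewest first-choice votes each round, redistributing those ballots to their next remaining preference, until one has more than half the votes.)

Dev

Round 1: Ivy 0, Noor 7, Dev 9, Alice 15. Ivy eliminated.
Round 2: Noor 7, Dev 9, Alice 15. Noor eliminated.
Round 3: Dev 16, Alice 15. Dev has a majority (≥16).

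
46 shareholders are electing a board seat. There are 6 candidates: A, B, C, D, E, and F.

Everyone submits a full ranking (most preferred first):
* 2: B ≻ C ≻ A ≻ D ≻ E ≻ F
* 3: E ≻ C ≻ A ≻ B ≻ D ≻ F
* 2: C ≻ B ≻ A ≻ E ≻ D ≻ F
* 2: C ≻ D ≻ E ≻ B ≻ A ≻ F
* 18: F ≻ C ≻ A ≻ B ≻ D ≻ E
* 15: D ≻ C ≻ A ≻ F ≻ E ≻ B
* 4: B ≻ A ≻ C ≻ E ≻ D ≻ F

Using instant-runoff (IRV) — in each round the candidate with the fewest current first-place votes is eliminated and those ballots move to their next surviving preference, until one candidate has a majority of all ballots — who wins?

D

Round 1: A 0, B 6, C 4, D 15, E 3, F 18. A eliminated.
Round 2: B 6, C 4, D 15, E 3, F 18. E eliminated.
Round 3: B 6, C 7, D 15, F 18. B eliminated.
Round 4: C 13, D 15, F 18. C eliminated.
Round 5: D 28, F 18. D has a majority (≥24).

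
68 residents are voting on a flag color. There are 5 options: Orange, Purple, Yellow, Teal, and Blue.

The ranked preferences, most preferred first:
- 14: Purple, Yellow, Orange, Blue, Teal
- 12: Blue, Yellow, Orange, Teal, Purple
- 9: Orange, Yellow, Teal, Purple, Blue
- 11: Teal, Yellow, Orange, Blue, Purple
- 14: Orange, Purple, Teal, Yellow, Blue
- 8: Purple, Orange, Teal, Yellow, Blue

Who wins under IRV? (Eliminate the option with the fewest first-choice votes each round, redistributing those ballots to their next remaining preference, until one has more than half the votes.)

Orange

Round 1: Orange 23, Purple 22, Yellow 0, Teal 11, Blue 12. Yellow eliminated.
Round 2: Orange 23, Purple 22, Teal 11, Blue 12. Teal eliminated.
Round 3: Orange 34, Purple 22, Blue 12. Blue eliminated.
Round 4: Orange 46, Purple 22. Orange has a majority (≥35).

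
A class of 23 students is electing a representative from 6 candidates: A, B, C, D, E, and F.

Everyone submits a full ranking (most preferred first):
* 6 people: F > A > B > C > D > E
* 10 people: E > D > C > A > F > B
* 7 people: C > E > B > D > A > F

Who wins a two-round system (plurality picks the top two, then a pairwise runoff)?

C

Round 1 first-place votes: A 0, B 0, C 7, D 0, E 10, F 6. E and C advance.
Runoff: E is ranked above C on 10 ballots, C above E on 13.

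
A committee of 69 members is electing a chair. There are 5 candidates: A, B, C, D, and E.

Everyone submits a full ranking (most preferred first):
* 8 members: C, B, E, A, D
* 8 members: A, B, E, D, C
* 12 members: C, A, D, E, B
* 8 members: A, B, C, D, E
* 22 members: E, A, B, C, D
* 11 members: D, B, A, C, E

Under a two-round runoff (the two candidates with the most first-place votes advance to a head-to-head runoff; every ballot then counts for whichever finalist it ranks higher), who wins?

Round 1 first-place votes: A 16, B 0, C 20, D 11, E 22. E and C advance.
Runoff: E is ranked above C on 30 ballots, C above E on 39.

C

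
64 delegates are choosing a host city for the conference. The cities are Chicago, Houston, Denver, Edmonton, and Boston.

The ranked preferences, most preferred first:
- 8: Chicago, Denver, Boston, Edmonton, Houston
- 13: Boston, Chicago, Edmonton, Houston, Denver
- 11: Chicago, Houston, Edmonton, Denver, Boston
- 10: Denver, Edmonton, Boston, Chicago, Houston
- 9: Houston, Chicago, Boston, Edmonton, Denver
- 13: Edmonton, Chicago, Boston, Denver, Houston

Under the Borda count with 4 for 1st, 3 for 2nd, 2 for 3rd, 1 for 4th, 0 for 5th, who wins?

Chicago

Chicago: 8×4 + 13×3 + 11×4 + 10×1 + 9×3 + 13×3 = 191
Houston: 8×0 + 13×1 + 11×3 + 10×0 + 9×4 + 13×0 = 82
Denver: 8×3 + 13×0 + 11×1 + 10×4 + 9×0 + 13×1 = 88
Edmonton: 8×1 + 13×2 + 11×2 + 10×3 + 9×1 + 13×4 = 147
Boston: 8×2 + 13×4 + 11×0 + 10×2 + 9×2 + 13×2 = 132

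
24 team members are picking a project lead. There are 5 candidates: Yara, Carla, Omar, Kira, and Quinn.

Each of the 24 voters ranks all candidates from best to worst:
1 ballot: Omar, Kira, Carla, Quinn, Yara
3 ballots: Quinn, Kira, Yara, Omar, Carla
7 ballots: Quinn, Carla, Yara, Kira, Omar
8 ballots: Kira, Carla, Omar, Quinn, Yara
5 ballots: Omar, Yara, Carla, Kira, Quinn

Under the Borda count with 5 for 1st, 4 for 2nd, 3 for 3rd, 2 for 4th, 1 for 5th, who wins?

Yara: 1×1 + 3×3 + 7×3 + 8×1 + 5×4 = 59
Carla: 1×3 + 3×1 + 7×4 + 8×4 + 5×3 = 81
Omar: 1×5 + 3×2 + 7×1 + 8×3 + 5×5 = 67
Kira: 1×4 + 3×4 + 7×2 + 8×5 + 5×2 = 80
Quinn: 1×2 + 3×5 + 7×5 + 8×2 + 5×1 = 73

Carla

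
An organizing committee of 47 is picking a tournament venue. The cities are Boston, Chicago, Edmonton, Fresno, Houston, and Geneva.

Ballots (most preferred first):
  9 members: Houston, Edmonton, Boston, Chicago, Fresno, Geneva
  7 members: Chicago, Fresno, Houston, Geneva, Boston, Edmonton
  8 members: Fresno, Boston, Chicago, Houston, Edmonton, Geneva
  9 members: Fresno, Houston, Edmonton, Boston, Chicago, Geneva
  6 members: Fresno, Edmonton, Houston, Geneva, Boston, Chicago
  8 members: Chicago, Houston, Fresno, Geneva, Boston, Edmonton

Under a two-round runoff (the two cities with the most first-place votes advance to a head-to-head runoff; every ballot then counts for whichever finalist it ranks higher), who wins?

Round 1 first-place votes: Boston 0, Chicago 15, Edmonton 0, Fresno 23, Houston 9, Geneva 0. Fresno and Chicago advance.
Runoff: Fresno is ranked above Chicago on 23 ballots, Chicago above Fresno on 24.

Chicago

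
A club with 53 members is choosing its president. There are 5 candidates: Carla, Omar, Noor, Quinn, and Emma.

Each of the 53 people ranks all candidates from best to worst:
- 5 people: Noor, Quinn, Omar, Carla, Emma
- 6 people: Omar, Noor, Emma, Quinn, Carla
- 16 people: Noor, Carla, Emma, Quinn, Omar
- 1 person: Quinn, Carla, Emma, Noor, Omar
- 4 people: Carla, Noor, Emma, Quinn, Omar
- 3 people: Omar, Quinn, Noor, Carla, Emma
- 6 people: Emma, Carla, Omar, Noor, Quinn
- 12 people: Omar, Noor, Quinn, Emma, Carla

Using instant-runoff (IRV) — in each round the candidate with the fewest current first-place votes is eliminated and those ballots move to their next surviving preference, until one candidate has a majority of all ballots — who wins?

Round 1: Carla 4, Omar 21, Noor 21, Quinn 1, Emma 6. Quinn eliminated.
Round 2: Carla 5, Omar 21, Noor 21, Emma 6. Carla eliminated.
Round 3: Omar 21, Noor 25, Emma 7. Emma eliminated.
Round 4: Omar 27, Noor 26. Omar has a majority (≥27).

Omar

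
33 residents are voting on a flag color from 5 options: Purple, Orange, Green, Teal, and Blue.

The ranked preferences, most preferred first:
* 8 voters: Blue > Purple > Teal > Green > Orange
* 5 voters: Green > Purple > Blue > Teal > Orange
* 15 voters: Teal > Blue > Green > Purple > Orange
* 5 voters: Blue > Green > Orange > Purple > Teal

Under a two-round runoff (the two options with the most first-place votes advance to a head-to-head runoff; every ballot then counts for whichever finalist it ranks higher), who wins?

Round 1 first-place votes: Purple 0, Orange 0, Green 5, Teal 15, Blue 13. Teal and Blue advance.
Runoff: Teal is ranked above Blue on 15 ballots, Blue above Teal on 18.

Blue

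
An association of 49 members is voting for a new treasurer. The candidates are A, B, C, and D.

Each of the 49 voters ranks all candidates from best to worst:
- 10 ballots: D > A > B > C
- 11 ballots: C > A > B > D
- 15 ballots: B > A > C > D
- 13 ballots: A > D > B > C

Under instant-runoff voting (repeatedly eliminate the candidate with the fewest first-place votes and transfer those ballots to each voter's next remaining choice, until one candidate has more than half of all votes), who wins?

Round 1: A 13, B 15, C 11, D 10. D eliminated.
Round 2: A 23, B 15, C 11. C eliminated.
Round 3: A 34, B 15. A has a majority (≥25).

A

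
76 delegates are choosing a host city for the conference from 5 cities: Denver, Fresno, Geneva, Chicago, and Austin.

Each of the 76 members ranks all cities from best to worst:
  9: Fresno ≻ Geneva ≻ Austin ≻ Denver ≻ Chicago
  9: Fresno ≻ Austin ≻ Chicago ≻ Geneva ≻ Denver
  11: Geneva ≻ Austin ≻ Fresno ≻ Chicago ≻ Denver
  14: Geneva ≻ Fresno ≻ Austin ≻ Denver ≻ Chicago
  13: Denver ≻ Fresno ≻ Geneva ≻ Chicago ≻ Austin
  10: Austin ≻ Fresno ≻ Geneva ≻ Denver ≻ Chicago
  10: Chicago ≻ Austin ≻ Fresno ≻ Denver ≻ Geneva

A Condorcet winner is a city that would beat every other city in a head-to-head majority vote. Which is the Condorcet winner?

Fresno

Fresno vs Denver: 63–13
Fresno vs Geneva: 51–25
Fresno vs Chicago: 66–10
Fresno vs Austin: 45–31
Fresno beats every other city.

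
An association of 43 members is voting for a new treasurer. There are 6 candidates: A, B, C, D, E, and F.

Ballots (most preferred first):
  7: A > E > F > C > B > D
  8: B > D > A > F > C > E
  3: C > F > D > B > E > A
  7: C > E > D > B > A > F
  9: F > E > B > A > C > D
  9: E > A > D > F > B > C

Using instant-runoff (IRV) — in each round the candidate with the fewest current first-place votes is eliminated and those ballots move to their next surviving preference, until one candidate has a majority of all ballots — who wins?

E

Round 1: A 7, B 8, C 10, D 0, E 9, F 9. D eliminated.
Round 2: A 7, B 8, C 10, E 9, F 9. A eliminated.
Round 3: B 8, C 10, E 16, F 9. B eliminated.
Round 4: C 10, E 16, F 17. C eliminated.
Round 5: E 23, F 20. E has a majority (≥22).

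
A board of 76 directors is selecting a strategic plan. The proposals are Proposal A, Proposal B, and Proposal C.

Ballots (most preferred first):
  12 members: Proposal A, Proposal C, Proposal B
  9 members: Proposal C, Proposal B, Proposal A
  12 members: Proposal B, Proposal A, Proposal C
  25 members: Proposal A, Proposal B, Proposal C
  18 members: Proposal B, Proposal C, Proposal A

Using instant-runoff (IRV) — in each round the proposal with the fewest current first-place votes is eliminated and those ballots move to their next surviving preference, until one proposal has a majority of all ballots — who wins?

Round 1: Proposal A 37, Proposal B 30, Proposal C 9. Proposal C eliminated.
Round 2: Proposal A 37, Proposal B 39. Proposal B has a majority (≥39).

Proposal B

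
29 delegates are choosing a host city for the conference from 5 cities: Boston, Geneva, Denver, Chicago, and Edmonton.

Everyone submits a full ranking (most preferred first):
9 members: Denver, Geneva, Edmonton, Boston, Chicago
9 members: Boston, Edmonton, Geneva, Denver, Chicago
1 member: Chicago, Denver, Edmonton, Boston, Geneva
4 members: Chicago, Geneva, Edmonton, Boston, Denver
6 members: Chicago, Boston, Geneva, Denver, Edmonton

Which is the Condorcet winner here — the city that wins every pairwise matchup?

Boston vs Geneva: 16–13
Boston vs Denver: 19–10
Boston vs Chicago: 18–11
Boston vs Edmonton: 15–14
Boston beats every other city.

Boston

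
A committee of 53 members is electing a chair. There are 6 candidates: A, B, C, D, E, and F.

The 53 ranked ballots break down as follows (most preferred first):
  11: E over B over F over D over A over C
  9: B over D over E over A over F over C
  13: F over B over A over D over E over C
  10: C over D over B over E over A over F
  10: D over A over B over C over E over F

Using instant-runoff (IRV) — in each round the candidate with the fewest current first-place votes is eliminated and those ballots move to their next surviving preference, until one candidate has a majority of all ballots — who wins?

Round 1: A 0, B 9, C 10, D 10, E 11, F 13. A eliminated.
Round 2: B 9, C 10, D 10, E 11, F 13. B eliminated.
Round 3: C 10, D 19, E 11, F 13. C eliminated.
Round 4: D 29, E 11, F 13. D has a majority (≥27).

D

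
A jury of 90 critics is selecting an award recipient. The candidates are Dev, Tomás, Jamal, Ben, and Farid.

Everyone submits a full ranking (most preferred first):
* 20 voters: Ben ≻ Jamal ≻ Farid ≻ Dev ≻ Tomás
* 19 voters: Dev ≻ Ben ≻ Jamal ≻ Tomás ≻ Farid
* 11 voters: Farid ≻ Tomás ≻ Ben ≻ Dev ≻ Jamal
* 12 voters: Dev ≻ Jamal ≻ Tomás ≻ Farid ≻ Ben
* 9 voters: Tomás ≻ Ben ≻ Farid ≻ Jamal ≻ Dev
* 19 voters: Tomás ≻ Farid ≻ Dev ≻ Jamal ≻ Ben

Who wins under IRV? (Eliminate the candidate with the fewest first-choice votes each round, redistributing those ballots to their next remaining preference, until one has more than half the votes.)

Round 1: Dev 31, Tomás 28, Jamal 0, Ben 20, Farid 11. Jamal eliminated.
Round 2: Dev 31, Tomás 28, Ben 20, Farid 11. Farid eliminated.
Round 3: Dev 31, Tomás 39, Ben 20. Ben eliminated.
Round 4: Dev 51, Tomás 39. Dev has a majority (≥46).

Dev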